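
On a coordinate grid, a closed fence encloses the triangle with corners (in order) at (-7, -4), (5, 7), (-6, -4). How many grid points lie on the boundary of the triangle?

13

Along each edge there are gcd(|Δx|,|Δy|)+1 lattice points, so counting each shared vertex once the boundary has gcd(12,11) + gcd(11,11) + gcd(1,0) = 1+11+1 = 13.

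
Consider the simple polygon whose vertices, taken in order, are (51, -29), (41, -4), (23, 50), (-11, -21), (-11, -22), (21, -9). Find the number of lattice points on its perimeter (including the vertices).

The number of boundary lattice points is Σ gcd(|Δx|,|Δy|) = gcd(10,25) + gcd(18,54) + gcd(34,71) + gcd(0,1) + gcd(32,13) + gcd(30,20) = 5+18+1+1+1+10 = 36.

36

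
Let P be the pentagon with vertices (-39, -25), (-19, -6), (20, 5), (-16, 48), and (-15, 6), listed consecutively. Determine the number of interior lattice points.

By the shoelace formula, twice the signed area is |((-39)·(-6) − (-19)·(-25)) + ((-19)·5 − 20·(-6)) + (20·48 − (-16)·5) + ((-16)·6 − (-15)·48) + ((-15)·(-25) − (-39)·6)| = 2057, so the area is 1028.5.
Along each edge there are gcd(|Δx|,|Δy|)+1 lattice points, so counting each shared vertex once the boundary has gcd(20,19) + gcd(39,11) + gcd(36,43) + gcd(1,42) + gcd(24,31) = 1+1+1+1+1 = 5.
By Pick's theorem A = I + B/2 − 1, so I = 1028.5 − 5/2 + 1 = 1027.

1027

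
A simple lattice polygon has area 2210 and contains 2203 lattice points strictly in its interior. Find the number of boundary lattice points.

16

Pick's theorem gives A = I + B/2 − 1, so B = 2(A − I + 1) = 2(2210 − 2203 + 1) = 16.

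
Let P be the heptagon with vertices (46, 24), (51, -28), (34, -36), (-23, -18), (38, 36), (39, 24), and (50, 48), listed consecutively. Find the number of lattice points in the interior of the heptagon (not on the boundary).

The shoelace formula gives twice the area as |[46·(-28) − 51·24] + [51·(-36) − 34·(-28)] + [34·(-18) − (-23)·(-36)] + [(-23)·36 − 38·(-18)] + [38·24 − 39·36] + [39·48 − 50·24] + [50·24 − 46·48]| = 5808, so the area is 2904.
Summing gcd(|Δx|,|Δy|) over the edges gives the boundary count: gcd(5,52) + gcd(17,8) + gcd(57,18) + gcd(61,54) + gcd(1,12) + gcd(11,24) + gcd(4,24) = 1+1+3+1+1+1+4 = 12.
By Pick's theorem A = I + B/2 − 1, so I = 2904 − 12/2 + 1 = 2899.

2899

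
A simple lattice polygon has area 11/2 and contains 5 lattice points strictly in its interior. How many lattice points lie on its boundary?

Pick's theorem gives A = I + B/2 − 1, so B = 2(A − I + 1) = 2(11/2 − 5 + 1) = 3.

3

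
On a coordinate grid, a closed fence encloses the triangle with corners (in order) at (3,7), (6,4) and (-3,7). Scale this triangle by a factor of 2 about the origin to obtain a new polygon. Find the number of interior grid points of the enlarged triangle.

25

Using the shoelace formula, 2A = |(3·4 − 6·7) + (6·7 − (-3)·4) + ((-3)·7 − 3·7)| = 18, so the area is 9.
Along each edge there are gcd(|Δx|,|Δy|)+1 lattice points, so counting each shared vertex once the boundary has gcd(3,3) + gcd(9,3) + gcd(6,0) = 3+3+6 = 12.
Scaling by 2 multiplies the area by 2² = 4 (so the new area is 36) and multiplies the boundary lattice-point count by 2, giving 24.
By Pick's theorem, the interior count of the dilated polygon is 36 − 24/2 + 1 = 25.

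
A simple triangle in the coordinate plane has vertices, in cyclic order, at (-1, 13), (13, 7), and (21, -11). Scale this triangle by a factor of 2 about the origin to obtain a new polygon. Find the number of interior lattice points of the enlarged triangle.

403

By the shoelace formula, twice the signed area is |[(-1)·7 − 13·13] + [13·(-11) − 21·7] + [21·13 − (-1)·(-11)]| = 204, so the area is 102.
Along each edge there are gcd(|Δx|,|Δy|)+1 lattice points, so counting each shared vertex once the boundary has gcd(14,6) + gcd(8,18) + gcd(22,24) = 2+2+2 = 6.
Scaling by 2 multiplies the area by 2² = 4 (so the new area is 408) and multiplies the boundary lattice-point count by 2, giving 12.
By Pick's theorem, the interior count of the dilated polygon is 408 − 12/2 + 1 = 403.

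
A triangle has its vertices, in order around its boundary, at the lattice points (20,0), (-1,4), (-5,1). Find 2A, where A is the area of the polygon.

79

The shoelace formula gives twice the area as |(20·4 − (-1)·0) + ((-1)·1 − (-5)·4) + ((-5)·0 − 20·1)| = 79, so the area is 39.5.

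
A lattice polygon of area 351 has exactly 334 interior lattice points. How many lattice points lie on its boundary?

Pick's theorem gives A = I + B/2 − 1, so B = 2(A − I + 1) = 2(351 − 334 + 1) = 36.

36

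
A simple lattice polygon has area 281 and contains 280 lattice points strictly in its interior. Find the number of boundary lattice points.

Pick's theorem gives A = I + B/2 − 1, so B = 2(A − I + 1) = 2(281 − 280 + 1) = 4.

4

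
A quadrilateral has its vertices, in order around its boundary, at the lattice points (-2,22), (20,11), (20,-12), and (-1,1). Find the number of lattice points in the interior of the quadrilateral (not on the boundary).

By the shoelace formula, twice the signed area is |((-2)·11 − 20·22) + (20·(-12) − 20·11) + (20·1 − (-1)·(-12)) + ((-1)·22 − (-2)·1)| = 934, so the area is 467.
Along each edge there are gcd(|Δx|,|Δy|)+1 lattice points, so counting each shared vertex once the boundary has gcd(22,11) + gcd(0,23) + gcd(21,13) + gcd(1,21) = 11+23+1+1 = 36.
By Pick's theorem A = I + B/2 − 1, so I = 467 − 36/2 + 1 = 450.

450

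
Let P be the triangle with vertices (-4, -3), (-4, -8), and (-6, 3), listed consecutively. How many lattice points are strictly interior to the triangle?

The shoelace formula gives twice the area as |((-4)·(-8) − (-4)·(-3)) + ((-4)·3 − (-6)·(-8)) + ((-6)·(-3) − (-4)·3)| = 10, so the area is 5.
Summing gcd(|Δx|,|Δy|) over the edges gives the boundary count: gcd(0,5) + gcd(2,11) + gcd(2,6) = 5+1+2 = 8.
By Pick's theorem A = I + B/2 − 1, so I = 5 − 8/2 + 1 = 2.

2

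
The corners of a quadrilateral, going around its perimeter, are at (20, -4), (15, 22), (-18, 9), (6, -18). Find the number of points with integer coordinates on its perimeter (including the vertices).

Summing gcd(|Δx|,|Δy|) over the edges gives the boundary count: gcd(5,26) + gcd(33,13) + gcd(24,27) + gcd(14,14) = 1+1+3+14 = 19.

19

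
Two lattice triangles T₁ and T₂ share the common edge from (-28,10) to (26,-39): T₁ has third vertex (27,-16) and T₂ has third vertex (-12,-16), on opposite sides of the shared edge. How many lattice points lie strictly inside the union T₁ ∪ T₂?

954

The union is the simple quadrilateral with vertices (-28,10), (27,-16), (26,-39), (-12,-16) in order.
Using the shoelace formula, 2A = |((-28)·(-16) − 27·10) + (27·(-39) − 26·(-16)) + (26·(-16) − (-12)·(-39)) + ((-12)·10 − (-28)·(-16))| = 1911, so the area is 955.5.
The number of boundary lattice points is Σ gcd(|Δx|,|Δy|) = gcd(55,26) + gcd(1,23) + gcd(38,23) + gcd(16,26) = 1+1+1+2 = 5.
By Pick's theorem I = A − B/2 + 1 = 955.5 − 5/2 + 1 = 954.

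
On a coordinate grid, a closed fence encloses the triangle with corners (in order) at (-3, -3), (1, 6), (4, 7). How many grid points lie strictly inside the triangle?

Using the shoelace formula, 2A = |((-3)·6 − 1·(-3)) + (1·7 − 4·6) + (4·(-3) − (-3)·7)| = 23, so the area is 11.5.
Along each edge there are gcd(|Δx|,|Δy|)+1 lattice points, so counting each shared vertex once the boundary has gcd(4,9) + gcd(3,1) + gcd(7,10) = 1+1+1 = 3.
Pick's theorem gives I = A − B/2 + 1 = 11.5 − 3/2 + 1 = 11.

11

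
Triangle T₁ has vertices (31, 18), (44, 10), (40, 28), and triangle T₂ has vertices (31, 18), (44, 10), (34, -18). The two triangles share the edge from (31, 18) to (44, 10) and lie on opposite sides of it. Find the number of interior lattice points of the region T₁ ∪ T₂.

The union is the simple quadrilateral with vertices (31, 18), (40, 28), (44, 10), (34, -18) in order.
By the shoelace formula, twice the signed area is |[31·28 − 40·18] + [40·10 − 44·28] + [44·(-18) − 34·10] + [34·18 − 31·(-18)]| = 646, so the area is 323.
Summing gcd(|Δx|,|Δy|) over the edges gives the boundary count: gcd(9,10) + gcd(4,18) + gcd(10,28) + gcd(3,36) = 1+2+2+3 = 8.
By Pick's theorem I = A − B/2 + 1 = 323 − 8/2 + 1 = 320.

320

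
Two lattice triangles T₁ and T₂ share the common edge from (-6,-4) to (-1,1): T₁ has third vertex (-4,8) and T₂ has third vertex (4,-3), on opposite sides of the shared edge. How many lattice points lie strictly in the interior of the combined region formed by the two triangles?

46

The union is the simple quadrilateral with vertices (-6,-4), (-4,8), (-1,1), (4,-3) in order.
The shoelace formula gives twice the area as |[(-6)·8 − (-4)·(-4)] + [(-4)·1 − (-1)·8] + [(-1)·(-3) − 4·1] + [4·(-4) − (-6)·(-3)]| = 95, so the area is 47.5.
The number of boundary lattice points is Σ gcd(|Δx|,|Δy|) = gcd(2,12) + gcd(3,7) + gcd(5,4) + gcd(10,1) = 2+1+1+1 = 5.
By Pick's theorem I = A − B/2 + 1 = 47.5 − 5/2 + 1 = 46.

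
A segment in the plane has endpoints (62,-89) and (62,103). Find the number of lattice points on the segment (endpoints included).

The number of lattice points on a segment between lattice points is gcd(|Δx|,|Δy|) + 1 = gcd(0,192) + 1 = 192 + 1 = 193.

193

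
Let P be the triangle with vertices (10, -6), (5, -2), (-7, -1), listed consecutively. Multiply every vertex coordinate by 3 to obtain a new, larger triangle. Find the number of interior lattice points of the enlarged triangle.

Using the shoelace formula, 2A = |[10·(-2) − 5·(-6)] + [5·(-1) − (-7)·(-2)] + [(-7)·(-6) − 10·(-1)]| = 43, so the area is 21.5.
Along each edge there are gcd(|Δx|,|Δy|)+1 lattice points, so counting each shared vertex once the boundary has gcd(5,4) + gcd(12,1) + gcd(17,5) = 1+1+1 = 3.
Scaling by 3 multiplies the area by 3² = 9 (so the new area is 193.5) and multiplies the boundary lattice-point count by 3, giving 9.
By Pick's theorem, the interior count of the dilated polygon is 193.5 − 9/2 + 1 = 190.

190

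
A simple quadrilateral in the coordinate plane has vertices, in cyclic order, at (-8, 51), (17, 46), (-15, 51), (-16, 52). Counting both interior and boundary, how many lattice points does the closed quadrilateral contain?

Using the shoelace formula, 2A = |((-8)·46 − 17·51) + (17·51 − (-15)·46) + ((-15)·52 − (-16)·51) + ((-16)·51 − (-8)·52)| = 42, so the area is 21.
Summing gcd(|Δx|,|Δy|) over the edges gives the boundary count: gcd(25,5) + gcd(32,5) + gcd(1,1) + gcd(8,1) = 5+1+1+1 = 8.
Pick's theorem gives I = A − B/2 + 1 = 21 − 8/2 + 1 = 18, so the closed region contains I + B = 18 + 8 = 26 lattice points.

26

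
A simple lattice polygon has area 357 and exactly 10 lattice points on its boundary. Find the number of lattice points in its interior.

353

Pick's theorem A = I + B/2 − 1 rearranges to I = A − B/2 + 1 = 357 − 10/2 + 1 = 353.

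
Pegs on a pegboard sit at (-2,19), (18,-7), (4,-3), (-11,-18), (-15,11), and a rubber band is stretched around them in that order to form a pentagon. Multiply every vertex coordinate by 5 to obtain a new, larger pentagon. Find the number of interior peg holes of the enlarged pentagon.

13861

By the shoelace formula, twice the signed area is |[(-2)·(-7) − 18·19] + [18·(-3) − 4·(-7)] + [4·(-18) − (-11)·(-3)] + [(-11)·11 − (-15)·(-18)] + [(-15)·19 − (-2)·11]| = 1113, so the area is 556.5.
Summing gcd(|Δx|,|Δy|) over the edges gives the boundary count: gcd(20,26) + gcd(14,4) + gcd(15,15) + gcd(4,29) + gcd(13,8) = 2+2+15+1+1 = 21.
Scaling by 5 multiplies the area by 5² = 25 (so the new area is 13912.5) and multiplies the boundary lattice-point count by 5, giving 105.
By Pick's theorem, the interior count of the dilated polygon is 13912.5 − 105/2 + 1 = 13861.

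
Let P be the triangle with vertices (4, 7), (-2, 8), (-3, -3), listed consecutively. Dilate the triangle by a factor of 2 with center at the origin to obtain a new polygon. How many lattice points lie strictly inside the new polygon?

Using the shoelace formula, 2A = |(4·8 − (-2)·7) + ((-2)·(-3) − (-3)·8) + ((-3)·7 − 4·(-3))| = 67, so the area is 67/2.
Summing gcd(|Δx|,|Δy|) over the edges gives the boundary count: gcd(6,1) + gcd(1,11) + gcd(7,10) = 1+1+1 = 3.
Scaling by 2 multiplies the area by 2² = 4 (so the new area is 134) and multiplies the boundary lattice-point count by 2, giving 6.
By Pick's theorem, the interior count of the dilated polygon is 134 − 6/2 + 1 = 132.

132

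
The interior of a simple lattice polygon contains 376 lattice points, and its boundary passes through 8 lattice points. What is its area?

Pick's theorem states A = I + B/2 − 1, so A = 376 + 8/2 − 1 = 379.

379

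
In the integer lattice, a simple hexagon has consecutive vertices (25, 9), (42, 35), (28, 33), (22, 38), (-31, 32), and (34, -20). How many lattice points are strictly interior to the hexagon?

1722

Using the shoelace formula, 2A = |(25·35 − 42·9) + (42·33 − 28·35) + (28·38 − 22·33) + (22·32 − (-31)·38) + ((-31)·(-20) − 34·32) + (34·9 − 25·(-20))| = 3461, so the area is 3461/2.
Along each edge there are gcd(|Δx|,|Δy|)+1 lattice points, so counting each shared vertex once the boundary has gcd(17,26) + gcd(14,2) + gcd(6,5) + gcd(53,6) + gcd(65,52) + gcd(9,29) = 1+2+1+1+13+1 = 19.
By Pick's theorem A = I + B/2 − 1, so I = 3461/2 − 19/2 + 1 = 1722.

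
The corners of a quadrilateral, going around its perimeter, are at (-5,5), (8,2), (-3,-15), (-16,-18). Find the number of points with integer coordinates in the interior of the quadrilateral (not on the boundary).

259

The shoelace formula gives twice the area as |((-5)·2 − 8·5) + (8·(-15) − (-3)·2) + ((-3)·(-18) − (-16)·(-15)) + ((-16)·5 − (-5)·(-18))| = 520, so the area is 260.
Summing gcd(|Δx|,|Δy|) over the edges gives the boundary count: gcd(13,3) + gcd(11,17) + gcd(13,3) + gcd(11,23) = 1+1+1+1 = 4.
Pick's theorem gives I = A − B/2 + 1 = 260 − 4/2 + 1 = 259.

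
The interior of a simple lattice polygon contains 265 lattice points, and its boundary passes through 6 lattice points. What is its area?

Pick's theorem states A = I + B/2 − 1, so A = 265 + 6/2 − 1 = 267.

267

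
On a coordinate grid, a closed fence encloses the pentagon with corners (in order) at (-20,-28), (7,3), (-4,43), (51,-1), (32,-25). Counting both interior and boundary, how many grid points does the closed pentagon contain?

By the shoelace formula, twice the signed area is |((-20)·3 − 7·(-28)) + (7·43 − (-4)·3) + ((-4)·(-1) − 51·43) + (51·(-25) − 32·(-1)) + (32·(-28) − (-20)·(-25))| = 4379, so the area is 4379/2.
Summing gcd(|Δx|,|Δy|) over the edges gives the boundary count: gcd(27,31) + gcd(11,40) + gcd(55,44) + gcd(19,24) + gcd(52,3) = 1+1+11+1+1 = 15.
Pick's theorem gives I = A − B/2 + 1 = 4379/2 − 15/2 + 1 = 2183, so the closed region contains I + B = 2183 + 15 = 2198 lattice points.

2198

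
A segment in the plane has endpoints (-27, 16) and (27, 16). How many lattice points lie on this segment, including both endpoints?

55

The number of lattice points on a segment between lattice points is gcd(|Δx|,|Δy|) + 1 = gcd(54,0) + 1 = 54 + 1 = 55.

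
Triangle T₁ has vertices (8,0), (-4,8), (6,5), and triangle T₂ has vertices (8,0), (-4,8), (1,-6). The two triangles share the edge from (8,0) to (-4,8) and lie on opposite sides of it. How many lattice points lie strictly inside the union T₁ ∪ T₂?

85

The union is the simple quadrilateral with vertices (8,0), (6,5), (-4,8), (1,-6) in order.
By the shoelace formula, twice the signed area is |(8·5 − 6·0) + (6·8 − (-4)·5) + ((-4)·(-6) − 1·8) + (1·0 − 8·(-6))| = 172, so the area is 86.
Summing gcd(|Δx|,|Δy|) over the edges gives the boundary count: gcd(2,5) + gcd(10,3) + gcd(5,14) + gcd(7,6) = 1+1+1+1 = 4.
By Pick's theorem I = A − B/2 + 1 = 86 − 4/2 + 1 = 85.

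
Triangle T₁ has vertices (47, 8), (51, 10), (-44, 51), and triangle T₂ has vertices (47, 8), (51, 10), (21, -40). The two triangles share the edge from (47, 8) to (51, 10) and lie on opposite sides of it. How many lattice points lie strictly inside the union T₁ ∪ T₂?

241

The union is the simple quadrilateral with vertices (47, 8), (-44, 51), (51, 10), (21, -40) in order.
Using the shoelace formula, 2A = |(47·51 − (-44)·8) + ((-44)·10 − 51·51) + (51·(-40) − 21·10) + (21·8 − 47·(-40))| = 494, so the area is 247.
Along each edge there are gcd(|Δx|,|Δy|)+1 lattice points, so counting each shared vertex once the boundary has gcd(91,43) + gcd(95,41) + gcd(30,50) + gcd(26,48) = 1+1+10+2 = 14.
By Pick's theorem I = A − B/2 + 1 = 247 − 14/2 + 1 = 241.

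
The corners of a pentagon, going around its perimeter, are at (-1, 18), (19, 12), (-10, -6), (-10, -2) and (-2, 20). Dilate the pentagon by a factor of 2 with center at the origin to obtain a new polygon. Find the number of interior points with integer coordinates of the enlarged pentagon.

By the shoelace formula, twice the signed area is |((-1)·12 − 19·18) + (19·(-6) − (-10)·12) + ((-10)·(-2) − (-10)·(-6)) + ((-10)·20 − (-2)·(-2)) + ((-2)·18 − (-1)·20)| = 608, so the area is 304.
Summing gcd(|Δx|,|Δy|) over the edges gives the boundary count: gcd(20,6) + gcd(29,18) + gcd(0,4) + gcd(8,22) + gcd(1,2) = 2+1+4+2+1 = 10.
Scaling by 2 multiplies the area by 2² = 4 (so the new area is 1216) and multiplies the boundary lattice-point count by 2, giving 20.
By Pick's theorem, the interior count of the dilated polygon is 1216 − 20/2 + 1 = 1207.

1207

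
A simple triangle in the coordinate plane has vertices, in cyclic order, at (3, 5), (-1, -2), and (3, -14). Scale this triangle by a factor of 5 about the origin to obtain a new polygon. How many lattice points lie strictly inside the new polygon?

891

The shoelace formula gives twice the area as |[3·(-2) − (-1)·5] + [(-1)·(-14) − 3·(-2)] + [3·5 − 3·(-14)]| = 76, so the area is 38.
Along each edge there are gcd(|Δx|,|Δy|)+1 lattice points, so counting each shared vertex once the boundary has gcd(4,7) + gcd(4,12) + gcd(0,19) = 1+4+19 = 24.
Scaling by 5 multiplies the area by 5² = 25 (so the new area is 950) and multiplies the boundary lattice-point count by 5, giving 120.
By Pick's theorem, the interior count of the dilated polygon is 950 − 120/2 + 1 = 891.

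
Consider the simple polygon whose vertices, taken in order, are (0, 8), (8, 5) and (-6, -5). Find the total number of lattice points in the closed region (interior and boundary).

64

By the shoelace formula, twice the signed area is |(0·5 − 8·8) + (8·(-5) − (-6)·5) + ((-6)·8 − 0·(-5))| = 122, so the area is 61.
Along each edge there are gcd(|Δx|,|Δy|)+1 lattice points, so counting each shared vertex once the boundary has gcd(8,3) + gcd(14,10) + gcd(6,13) = 1+2+1 = 4.
Pick's theorem gives I = A − B/2 + 1 = 61 − 4/2 + 1 = 60, so the closed region contains I + B = 60 + 4 = 64 lattice points.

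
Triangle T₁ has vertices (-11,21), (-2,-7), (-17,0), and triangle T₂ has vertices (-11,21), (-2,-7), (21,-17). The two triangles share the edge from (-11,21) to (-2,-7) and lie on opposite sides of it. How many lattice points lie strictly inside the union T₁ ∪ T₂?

453

The union is the simple quadrilateral with vertices (-11,21), (-17,0), (-2,-7), (21,-17) in order.
Using the shoelace formula, 2A = |[(-11)·0 − (-17)·21] + [(-17)·(-7) − (-2)·0] + [(-2)·(-17) − 21·(-7)] + [21·21 − (-11)·(-17)]| = 911, so the area is 911/2.
Along each edge there are gcd(|Δx|,|Δy|)+1 lattice points, so counting each shared vertex once the boundary has gcd(6,21) + gcd(15,7) + gcd(23,10) + gcd(32,38) = 3+1+1+2 = 7.
By Pick's theorem I = A − B/2 + 1 = 911/2 − 7/2 + 1 = 453.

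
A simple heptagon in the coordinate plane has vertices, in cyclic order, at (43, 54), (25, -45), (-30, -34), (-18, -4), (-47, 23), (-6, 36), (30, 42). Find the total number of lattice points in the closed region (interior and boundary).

By the shoelace formula, twice the signed area is |[43·(-45) − 25·54] + [25·(-34) − (-30)·(-45)] + [(-30)·(-4) − (-18)·(-34)] + [(-18)·23 − (-47)·(-4)] + [(-47)·36 − (-6)·23] + [(-6)·42 − 30·36] + [30·54 − 43·42]| = 9651, so the area is 9651/2.
The number of boundary lattice points is Σ gcd(|Δx|,|Δy|) = gcd(18,99) + gcd(55,11) + gcd(12,30) + gcd(29,27) + gcd(41,13) + gcd(36,6) + gcd(13,12) = 9+11+6+1+1+6+1 = 35.
Pick's theorem gives I = A − B/2 + 1 = 9651/2 − 35/2 + 1 = 4809, so the closed region contains I + B = 4809 + 35 = 4844 lattice points.

4844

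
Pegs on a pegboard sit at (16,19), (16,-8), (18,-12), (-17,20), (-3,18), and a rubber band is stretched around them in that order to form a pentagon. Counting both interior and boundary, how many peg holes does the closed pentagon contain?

By the shoelace formula, twice the signed area is |(16·(-8) − 16·19) + (16·(-12) − 18·(-8)) + (18·20 − (-17)·(-12)) + ((-17)·18 − (-3)·20) + ((-3)·19 − 16·18)| = 915, so the area is 915/2.
Along each edge there are gcd(|Δx|,|Δy|)+1 lattice points, so counting each shared vertex once the boundary has gcd(0,27) + gcd(2,4) + gcd(35,32) + gcd(14,2) + gcd(19,1) = 27+2+1+2+1 = 33.
Pick's theorem gives I = A − B/2 + 1 = 915/2 − 33/2 + 1 = 442, so the closed region contains I + B = 442 + 33 = 475 lattice points.

475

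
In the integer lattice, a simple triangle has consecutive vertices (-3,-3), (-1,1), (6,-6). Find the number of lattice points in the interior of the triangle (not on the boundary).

16

Using the shoelace formula, 2A = |((-3)·1 − (-1)·(-3)) + ((-1)·(-6) − 6·1) + (6·(-3) − (-3)·(-6))| = 42, so the area is 21.
The number of boundary lattice points is Σ gcd(|Δx|,|Δy|) = gcd(2,4) + gcd(7,7) + gcd(9,3) = 2+7+3 = 12.
By Pick's theorem A = I + B/2 − 1, so I = 21 − 12/2 + 1 = 16.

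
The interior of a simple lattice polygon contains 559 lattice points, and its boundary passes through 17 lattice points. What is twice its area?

By Pick's theorem, A = I + B/2 − 1 = 559 + 17/2 − 1 = 1133/2.
Hence 2A = 1133.

1133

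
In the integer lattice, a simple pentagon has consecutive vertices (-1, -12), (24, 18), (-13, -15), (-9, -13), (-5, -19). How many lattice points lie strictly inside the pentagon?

158

The shoelace formula gives twice the area as |[(-1)·18 − 24·(-12)] + [24·(-15) − (-13)·18] + [(-13)·(-13) − (-9)·(-15)] + [(-9)·(-19) − (-5)·(-13)] + [(-5)·(-12) − (-1)·(-19)]| = 325, so the area is 162.5.
The number of boundary lattice points is Σ gcd(|Δx|,|Δy|) = gcd(25,30) + gcd(37,33) + gcd(4,2) + gcd(4,6) + gcd(4,7) = 5+1+2+2+1 = 11.
By Pick's theorem A = I + B/2 − 1, so I = 162.5 − 11/2 + 1 = 158.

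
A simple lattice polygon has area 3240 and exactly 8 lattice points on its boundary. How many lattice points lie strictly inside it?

3237

From Pick's theorem, I = A − B/2 + 1 = 3240 − 8/2 + 1 = 3237.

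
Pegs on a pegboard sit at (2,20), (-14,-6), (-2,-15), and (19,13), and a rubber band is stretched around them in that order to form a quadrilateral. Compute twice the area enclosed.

1079

Using the shoelace formula, 2A = |[2·(-6) − (-14)·20] + [(-14)·(-15) − (-2)·(-6)] + [(-2)·13 − 19·(-15)] + [19·20 − 2·13]| = 1079, so the area is 1079/2.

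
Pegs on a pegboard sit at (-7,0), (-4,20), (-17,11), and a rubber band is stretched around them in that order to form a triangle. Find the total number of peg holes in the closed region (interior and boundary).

Using the shoelace formula, 2A = |((-7)·20 − (-4)·0) + ((-4)·11 − (-17)·20) + ((-17)·0 − (-7)·11)| = 233, so the area is 233/2.
The number of boundary lattice points is Σ gcd(|Δx|,|Δy|) = gcd(3,20) + gcd(13,9) + gcd(10,11) = 1+1+1 = 3.
Pick's theorem gives I = A − B/2 + 1 = 233/2 − 3/2 + 1 = 116, so the closed region contains I + B = 116 + 3 = 119 lattice points.

119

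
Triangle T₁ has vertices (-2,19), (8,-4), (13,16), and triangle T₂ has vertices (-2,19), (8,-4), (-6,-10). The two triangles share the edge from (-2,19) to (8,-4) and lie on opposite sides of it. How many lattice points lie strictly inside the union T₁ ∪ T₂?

344

The union is the simple quadrilateral with vertices (-2,19), (13,16), (8,-4), (-6,-10) in order.
Using the shoelace formula, 2A = |((-2)·16 − 13·19) + (13·(-4) − 8·16) + (8·(-10) − (-6)·(-4)) + ((-6)·19 − (-2)·(-10))| = 697, so the area is 348.5.
The number of boundary lattice points is Σ gcd(|Δx|,|Δy|) = gcd(15,3) + gcd(5,20) + gcd(14,6) + gcd(4,29) = 3+5+2+1 = 11.
By Pick's theorem I = A − B/2 + 1 = 348.5 − 11/2 + 1 = 344.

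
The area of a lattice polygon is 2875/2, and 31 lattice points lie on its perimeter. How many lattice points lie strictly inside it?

Pick's theorem A = I + B/2 − 1 rearranges to I = A − B/2 + 1 = 2875/2 − 31/2 + 1 = 1423.

1423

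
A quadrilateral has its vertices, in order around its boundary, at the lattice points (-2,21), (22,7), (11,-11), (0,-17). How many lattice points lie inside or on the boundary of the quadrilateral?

Using the shoelace formula, 2A = |[(-2)·7 − 22·21] + [22·(-11) − 11·7] + [11·(-17) − 0·(-11)] + [0·21 − (-2)·(-17)]| = 1016, so the area is 508.
The number of boundary lattice points is Σ gcd(|Δx|,|Δy|) = gcd(24,14) + gcd(11,18) + gcd(11,6) + gcd(2,38) = 2+1+1+2 = 6.
Pick's theorem gives I = A − B/2 + 1 = 508 − 6/2 + 1 = 506, so the closed region contains I + B = 506 + 6 = 512 lattice points.

512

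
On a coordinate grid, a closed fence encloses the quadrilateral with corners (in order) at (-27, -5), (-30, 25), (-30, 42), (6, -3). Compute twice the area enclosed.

By the shoelace formula, twice the signed area is |((-27)·25 − (-30)·(-5)) + ((-30)·42 − (-30)·25) + ((-30)·(-3) − 6·42) + (6·(-5) − (-27)·(-3))| = 1608, so the area is 804.

1608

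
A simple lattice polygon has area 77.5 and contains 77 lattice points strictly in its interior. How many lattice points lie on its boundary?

3

Pick's theorem gives A = I + B/2 − 1, so B = 2(A − I + 1) = 2(77.5 − 77 + 1) = 3.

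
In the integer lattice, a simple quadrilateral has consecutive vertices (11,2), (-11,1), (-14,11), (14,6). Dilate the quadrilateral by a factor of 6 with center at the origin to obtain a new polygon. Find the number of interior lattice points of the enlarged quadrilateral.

6289

The shoelace formula gives twice the area as |[11·1 − (-11)·2] + [(-11)·11 − (-14)·1] + [(-14)·6 − 14·11] + [14·2 − 11·6]| = 350, so the area is 175.
The number of boundary lattice points is Σ gcd(|Δx|,|Δy|) = gcd(22,1) + gcd(3,10) + gcd(28,5) + gcd(3,4) = 1+1+1+1 = 4.
Scaling by 6 multiplies the area by 6² = 36 (so the new area is 6300) and multiplies the boundary lattice-point count by 6, giving 24.
By Pick's theorem, the interior count of the dilated polygon is 6300 − 24/2 + 1 = 6289.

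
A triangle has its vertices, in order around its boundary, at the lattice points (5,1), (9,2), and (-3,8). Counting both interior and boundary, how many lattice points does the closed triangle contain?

The shoelace formula gives twice the area as |[5·2 − 9·1] + [9·8 − (-3)·2] + [(-3)·1 − 5·8]| = 36, so the area is 18.
The number of boundary lattice points is Σ gcd(|Δx|,|Δy|) = gcd(4,1) + gcd(12,6) + gcd(8,7) = 1+6+1 = 8.
Pick's theorem gives I = A − B/2 + 1 = 18 − 8/2 + 1 = 15, so the closed region contains I + B = 15 + 8 = 23 lattice points.

23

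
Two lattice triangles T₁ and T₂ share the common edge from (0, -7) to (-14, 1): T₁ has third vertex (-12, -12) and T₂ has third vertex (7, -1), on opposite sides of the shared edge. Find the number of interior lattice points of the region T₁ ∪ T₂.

152

The union is the simple quadrilateral with vertices (0, -7), (-12, -12), (-14, 1), (7, -1) in order.
Using the shoelace formula, 2A = |(0·(-12) − (-12)·(-7)) + ((-12)·1 − (-14)·(-12)) + ((-14)·(-1) − 7·1) + (7·(-7) − 0·(-1))| = 306, so the area is 153.
The number of boundary lattice points is Σ gcd(|Δx|,|Δy|) = gcd(12,5) + gcd(2,13) + gcd(21,2) + gcd(7,6) = 1+1+1+1 = 4.
By Pick's theorem I = A − B/2 + 1 = 153 − 4/2 + 1 = 152.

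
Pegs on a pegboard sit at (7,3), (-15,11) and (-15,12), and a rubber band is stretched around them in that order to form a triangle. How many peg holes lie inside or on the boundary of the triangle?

14

Using the shoelace formula, 2A = |[7·11 − (-15)·3] + [(-15)·12 − (-15)·11] + [(-15)·3 − 7·12]| = 22, so the area is 11.
The number of boundary lattice points is Σ gcd(|Δx|,|Δy|) = gcd(22,8) + gcd(0,1) + gcd(22,9) = 2+1+1 = 4.
Pick's theorem gives I = A − B/2 + 1 = 11 − 4/2 + 1 = 10, so the closed region contains I + B = 10 + 4 = 14 lattice points.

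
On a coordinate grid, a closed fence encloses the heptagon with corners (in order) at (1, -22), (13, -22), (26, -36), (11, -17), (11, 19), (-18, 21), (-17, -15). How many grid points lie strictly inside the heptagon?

1128

Using the shoelace formula, 2A = |(1·(-22) − 13·(-22)) + (13·(-36) − 26·(-22)) + (26·(-17) − 11·(-36)) + (11·19 − 11·(-17)) + (11·21 − (-18)·19) + ((-18)·(-15) − (-17)·21) + ((-17)·(-22) − 1·(-15))| = 2307, so the area is 1153.5.
The number of boundary lattice points is Σ gcd(|Δx|,|Δy|) = gcd(12,0) + gcd(13,14) + gcd(15,19) + gcd(0,36) + gcd(29,2) + gcd(1,36) + gcd(18,7) = 12+1+1+36+1+1+1 = 53.
By Pick's theorem A = I + B/2 − 1, so I = 1153.5 − 53/2 + 1 = 1128.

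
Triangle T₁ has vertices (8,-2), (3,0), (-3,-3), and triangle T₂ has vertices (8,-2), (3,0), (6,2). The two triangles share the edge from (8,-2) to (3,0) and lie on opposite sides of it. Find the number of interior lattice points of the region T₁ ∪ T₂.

The union is the simple quadrilateral with vertices (8,-2), (-3,-3), (3,0), (6,2) in order.
The shoelace formula gives twice the area as |(8·(-3) − (-3)·(-2)) + ((-3)·0 − 3·(-3)) + (3·2 − 6·0) + (6·(-2) − 8·2)| = 43, so the area is 21.5.
Along each edge there are gcd(|Δx|,|Δy|)+1 lattice points, so counting each shared vertex once the boundary has gcd(11,1) + gcd(6,3) + gcd(3,2) + gcd(2,4) = 1+3+1+2 = 7.
By Pick's theorem I = A − B/2 + 1 = 21.5 − 7/2 + 1 = 19.

19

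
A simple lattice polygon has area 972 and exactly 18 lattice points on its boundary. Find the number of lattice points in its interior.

From Pick's theorem, I = A − B/2 + 1 = 972 − 18/2 + 1 = 964.

964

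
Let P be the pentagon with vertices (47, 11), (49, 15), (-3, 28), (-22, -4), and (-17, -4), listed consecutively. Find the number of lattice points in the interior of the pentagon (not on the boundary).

The shoelace formula gives twice the area as |(47·15 − 49·11) + (49·28 − (-3)·15) + ((-3)·(-4) − (-22)·28) + ((-22)·(-4) − (-17)·(-4)) + ((-17)·11 − 47·(-4))| = 2232, so the area is 1116.
Summing gcd(|Δx|,|Δy|) over the edges gives the boundary count: gcd(2,4) + gcd(52,13) + gcd(19,32) + gcd(5,0) + gcd(64,15) = 2+13+1+5+1 = 22.
By Pick's theorem A = I + B/2 − 1, so I = 1116 − 22/2 + 1 = 1106.

1106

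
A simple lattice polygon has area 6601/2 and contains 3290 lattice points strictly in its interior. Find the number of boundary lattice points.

23

Pick's theorem gives A = I + B/2 − 1, so B = 2(A − I + 1) = 2(6601/2 − 3290 + 1) = 23.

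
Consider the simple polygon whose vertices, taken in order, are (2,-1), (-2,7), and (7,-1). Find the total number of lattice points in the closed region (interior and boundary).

Using the shoelace formula, 2A = |(2·7 − (-2)·(-1)) + ((-2)·(-1) − 7·7) + (7·(-1) − 2·(-1))| = 40, so the area is 20.
Along each edge there are gcd(|Δx|,|Δy|)+1 lattice points, so counting each shared vertex once the boundary has gcd(4,8) + gcd(9,8) + gcd(5,0) = 4+1+5 = 10.
Pick's theorem gives I = A − B/2 + 1 = 20 − 10/2 + 1 = 16, so the closed region contains I + B = 16 + 10 = 26 lattice points.

26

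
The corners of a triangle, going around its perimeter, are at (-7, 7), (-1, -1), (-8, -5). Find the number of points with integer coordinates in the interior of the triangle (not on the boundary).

The shoelace formula gives twice the area as |((-7)·(-1) − (-1)·7) + ((-1)·(-5) − (-8)·(-1)) + ((-8)·7 − (-7)·(-5))| = 80, so the area is 40.
The number of boundary lattice points is Σ gcd(|Δx|,|Δy|) = gcd(6,8) + gcd(7,4) + gcd(1,12) = 2+1+1 = 4.
Pick's theorem gives I = A − B/2 + 1 = 40 − 4/2 + 1 = 39.

39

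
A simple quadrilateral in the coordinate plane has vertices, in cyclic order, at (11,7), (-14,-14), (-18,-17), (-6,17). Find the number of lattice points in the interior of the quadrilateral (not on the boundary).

By the shoelace formula, twice the signed area is |[11·(-14) − (-14)·7] + [(-14)·(-17) − (-18)·(-14)] + [(-18)·17 − (-6)·(-17)] + [(-6)·7 − 11·17]| = 707, so the area is 353.5.
Along each edge there are gcd(|Δx|,|Δy|)+1 lattice points, so counting each shared vertex once the boundary has gcd(25,21) + gcd(4,3) + gcd(12,34) + gcd(17,10) = 1+1+2+1 = 5.
By Pick's theorem A = I + B/2 − 1, so I = 353.5 − 5/2 + 1 = 352.

352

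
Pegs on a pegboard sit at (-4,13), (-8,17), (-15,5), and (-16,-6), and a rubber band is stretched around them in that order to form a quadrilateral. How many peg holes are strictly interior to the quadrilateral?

Using the shoelace formula, 2A = |((-4)·17 − (-8)·13) + ((-8)·5 − (-15)·17) + ((-15)·(-6) − (-16)·5) + ((-16)·13 − (-4)·(-6))| = 189, so the area is 94.5.
Summing gcd(|Δx|,|Δy|) over the edges gives the boundary count: gcd(4,4) + gcd(7,12) + gcd(1,11) + gcd(12,19) = 4+1+1+1 = 7.
Pick's theorem gives I = A − B/2 + 1 = 94.5 − 7/2 + 1 = 92.

92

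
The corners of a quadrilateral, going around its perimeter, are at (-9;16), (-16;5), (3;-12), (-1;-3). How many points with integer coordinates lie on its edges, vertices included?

The number of boundary lattice points is Σ gcd(|Δx|,|Δy|) = gcd(7,11) + gcd(19,17) + gcd(4,9) + gcd(8,19) = 1+1+1+1 = 4.

4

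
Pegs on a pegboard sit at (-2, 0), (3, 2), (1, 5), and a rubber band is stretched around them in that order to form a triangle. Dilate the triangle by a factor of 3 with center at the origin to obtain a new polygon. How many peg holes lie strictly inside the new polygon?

By the shoelace formula, twice the signed area is |[(-2)·2 − 3·0] + [3·5 − 1·2] + [1·0 − (-2)·5]| = 19, so the area is 9.5.
Along each edge there are gcd(|Δx|,|Δy|)+1 lattice points, so counting each shared vertex once the boundary has gcd(5,2) + gcd(2,3) + gcd(3,5) = 1+1+1 = 3.
Scaling by 3 multiplies the area by 3² = 9 (so the new area is 85.5) and multiplies the boundary lattice-point count by 3, giving 9.
By Pick's theorem, the interior count of the dilated polygon is 85.5 − 9/2 + 1 = 82.

82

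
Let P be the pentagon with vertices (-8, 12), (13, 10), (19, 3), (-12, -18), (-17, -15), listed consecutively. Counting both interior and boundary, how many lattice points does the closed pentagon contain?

The shoelace formula gives twice the area as |((-8)·10 − 13·12) + (13·3 − 19·10) + (19·(-18) − (-12)·3) + ((-12)·(-15) − (-17)·(-18)) + ((-17)·12 − (-8)·(-15))| = 1143, so the area is 1143/2.
The number of boundary lattice points is Σ gcd(|Δx|,|Δy|) = gcd(21,2) + gcd(6,7) + gcd(31,21) + gcd(5,3) + gcd(9,27) = 1+1+1+1+9 = 13.
Pick's theorem gives I = A − B/2 + 1 = 1143/2 − 13/2 + 1 = 566, so the closed region contains I + B = 566 + 13 = 579 lattice points.

579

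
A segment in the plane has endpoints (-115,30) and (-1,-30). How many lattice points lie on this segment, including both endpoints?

7

The number of lattice points on a segment between lattice points is gcd(|Δx|,|Δy|) + 1 = gcd(114,60) + 1 = 6 + 1 = 7.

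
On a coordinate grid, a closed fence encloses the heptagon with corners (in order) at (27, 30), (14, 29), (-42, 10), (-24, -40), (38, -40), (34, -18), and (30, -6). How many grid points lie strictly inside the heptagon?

Using the shoelace formula, 2A = |(27·29 − 14·30) + (14·10 − (-42)·29) + ((-42)·(-40) − (-24)·10) + ((-24)·(-40) − 38·(-40)) + (38·(-18) − 34·(-40)) + (34·(-6) − 30·(-18)) + (30·30 − 27·(-6))| = 8195, so the area is 4097.5.
Along each edge there are gcd(|Δx|,|Δy|)+1 lattice points, so counting each shared vertex once the boundary has gcd(13,1) + gcd(56,19) + gcd(18,50) + gcd(62,0) + gcd(4,22) + gcd(4,12) + gcd(3,36) = 1+1+2+62+2+4+3 = 75.
Pick's theorem gives I = A − B/2 + 1 = 4097.5 − 75/2 + 1 = 4061.

4061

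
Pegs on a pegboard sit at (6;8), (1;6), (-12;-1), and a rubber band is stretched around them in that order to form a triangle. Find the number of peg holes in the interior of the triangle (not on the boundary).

0

By the shoelace formula, twice the signed area is |(6·6 − 1·8) + (1·(-1) − (-12)·6) + ((-12)·8 − 6·(-1))| = 9, so the area is 9/2.
The number of boundary lattice points is Σ gcd(|Δx|,|Δy|) = gcd(5,2) + gcd(13,7) + gcd(18,9) = 1+1+9 = 11.
Pick's theorem gives I = A − B/2 + 1 = 9/2 − 11/2 + 1 = 0.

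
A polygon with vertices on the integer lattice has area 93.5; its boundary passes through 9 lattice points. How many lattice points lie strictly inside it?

90

From Pick's theorem, I = A − B/2 + 1 = 93.5 − 9/2 + 1 = 90.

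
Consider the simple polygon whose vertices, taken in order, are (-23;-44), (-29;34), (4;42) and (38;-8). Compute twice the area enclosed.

6896

By the shoelace formula, twice the signed area is |[(-23)·34 − (-29)·(-44)] + [(-29)·42 − 4·34] + [4·(-8) − 38·42] + [38·(-44) − (-23)·(-8)]| = 6896, so the area is 3448.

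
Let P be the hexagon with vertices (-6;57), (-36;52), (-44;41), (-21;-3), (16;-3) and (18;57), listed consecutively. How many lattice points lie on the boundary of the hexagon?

70

The number of boundary lattice points is Σ gcd(|Δx|,|Δy|) = gcd(30,5) + gcd(8,11) + gcd(23,44) + gcd(37,0) + gcd(2,60) + gcd(24,0) = 5+1+1+37+2+24 = 70.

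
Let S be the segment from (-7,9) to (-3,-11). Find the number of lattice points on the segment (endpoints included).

5

The number of lattice points on a segment between lattice points is gcd(|Δx|,|Δy|) + 1 = gcd(4,20) + 1 = 4 + 1 = 5.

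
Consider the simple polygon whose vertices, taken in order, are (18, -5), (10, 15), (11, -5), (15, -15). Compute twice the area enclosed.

The shoelace formula gives twice the area as |[18·15 − 10·(-5)] + [10·(-5) − 11·15] + [11·(-15) − 15·(-5)] + [15·(-5) − 18·(-15)]| = 210, so the area is 105.

210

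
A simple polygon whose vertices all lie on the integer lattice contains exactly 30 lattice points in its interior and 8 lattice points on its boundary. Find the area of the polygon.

33

Pick's theorem states A = I + B/2 − 1, so A = 30 + 8/2 − 1 = 33.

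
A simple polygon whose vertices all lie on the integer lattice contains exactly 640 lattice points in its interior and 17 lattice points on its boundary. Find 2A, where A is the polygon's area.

Pick's theorem states A = I + B/2 − 1, so A = 640 + 17/2 − 1 = 1295/2.
Hence 2A = 1295.

1295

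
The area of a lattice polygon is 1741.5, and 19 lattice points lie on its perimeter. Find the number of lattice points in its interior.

From Pick's theorem, I = A − B/2 + 1 = 1741.5 − 19/2 + 1 = 1733.

1733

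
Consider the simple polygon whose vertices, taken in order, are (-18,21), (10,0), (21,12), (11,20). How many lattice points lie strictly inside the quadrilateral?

Using the shoelace formula, 2A = |((-18)·0 − 10·21) + (10·12 − 21·0) + (21·20 − 11·12) + (11·21 − (-18)·20)| = 789, so the area is 394.5.
Along each edge there are gcd(|Δx|,|Δy|)+1 lattice points, so counting each shared vertex once the boundary has gcd(28,21) + gcd(11,12) + gcd(10,8) + gcd(29,1) = 7+1+2+1 = 11.
By Pick's theorem A = I + B/2 − 1, so I = 394.5 − 11/2 + 1 = 390.

390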